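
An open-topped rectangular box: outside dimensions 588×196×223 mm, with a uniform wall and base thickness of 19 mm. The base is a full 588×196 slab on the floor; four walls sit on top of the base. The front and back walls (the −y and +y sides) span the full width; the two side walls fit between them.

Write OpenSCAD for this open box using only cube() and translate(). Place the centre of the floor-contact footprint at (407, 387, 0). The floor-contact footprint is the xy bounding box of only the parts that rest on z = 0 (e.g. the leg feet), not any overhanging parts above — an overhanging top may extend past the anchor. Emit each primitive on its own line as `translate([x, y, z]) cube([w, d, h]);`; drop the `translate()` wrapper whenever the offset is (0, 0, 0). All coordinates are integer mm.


translate([113, 289, 0]) cube([588, 196, 19]);
translate([113, 289, 19]) cube([588, 19, 204]);
translate([113, 466, 19]) cube([588, 19, 204]);
translate([113, 308, 19]) cube([19, 158, 204]);
translate([682, 308, 19]) cube([19, 158, 204]);


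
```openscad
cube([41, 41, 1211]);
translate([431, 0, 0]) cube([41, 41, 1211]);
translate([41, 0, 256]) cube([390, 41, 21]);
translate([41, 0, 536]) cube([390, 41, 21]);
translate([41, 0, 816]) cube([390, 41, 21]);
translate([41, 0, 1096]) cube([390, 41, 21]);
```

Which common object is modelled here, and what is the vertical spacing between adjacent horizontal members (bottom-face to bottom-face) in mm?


A ladder. The rung spacing is 280 mm.

Two tall 41×41 posts with 4 short bars between them — a ladder. Adjacent rungs sit at z = 256 and z = 536, so the spacing is 536 − 256 = 280 mm.


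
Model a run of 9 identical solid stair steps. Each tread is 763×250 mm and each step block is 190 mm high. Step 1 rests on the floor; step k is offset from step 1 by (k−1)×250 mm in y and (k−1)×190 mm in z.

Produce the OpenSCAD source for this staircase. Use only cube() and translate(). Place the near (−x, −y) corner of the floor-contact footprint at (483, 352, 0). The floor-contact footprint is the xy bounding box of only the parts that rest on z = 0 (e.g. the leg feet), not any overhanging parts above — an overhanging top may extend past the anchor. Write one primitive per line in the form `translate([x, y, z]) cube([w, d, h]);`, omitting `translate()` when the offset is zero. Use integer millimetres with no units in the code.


translate([483, 352, 0]) cube([763, 250, 190]);
translate([483, 602, 190]) cube([763, 250, 190]);
translate([483, 852, 380]) cube([763, 250, 190]);
translate([483, 1102, 570]) cube([763, 250, 190]);
translate([483, 1352, 760]) cube([763, 250, 190]);
translate([483, 1602, 950]) cube([763, 250, 190]);
translate([483, 1852, 1140]) cube([763, 250, 190]);
translate([483, 2102, 1330]) cube([763, 250, 190]);
translate([483, 2352, 1520]) cube([763, 250, 190]);


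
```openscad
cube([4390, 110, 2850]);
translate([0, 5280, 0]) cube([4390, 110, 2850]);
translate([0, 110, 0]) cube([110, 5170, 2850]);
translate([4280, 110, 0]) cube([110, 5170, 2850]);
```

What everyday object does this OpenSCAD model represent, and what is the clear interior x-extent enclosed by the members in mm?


A house (or room) frame. The interior width is 4170 mm.

Four 2850 mm walls enclosing a rectangle with no floor or roof — a room or house frame. Outside width is 4390 mm and wall thickness is 110 mm, so the interior width is 4390 − 2 × 110 = 4170 mm.


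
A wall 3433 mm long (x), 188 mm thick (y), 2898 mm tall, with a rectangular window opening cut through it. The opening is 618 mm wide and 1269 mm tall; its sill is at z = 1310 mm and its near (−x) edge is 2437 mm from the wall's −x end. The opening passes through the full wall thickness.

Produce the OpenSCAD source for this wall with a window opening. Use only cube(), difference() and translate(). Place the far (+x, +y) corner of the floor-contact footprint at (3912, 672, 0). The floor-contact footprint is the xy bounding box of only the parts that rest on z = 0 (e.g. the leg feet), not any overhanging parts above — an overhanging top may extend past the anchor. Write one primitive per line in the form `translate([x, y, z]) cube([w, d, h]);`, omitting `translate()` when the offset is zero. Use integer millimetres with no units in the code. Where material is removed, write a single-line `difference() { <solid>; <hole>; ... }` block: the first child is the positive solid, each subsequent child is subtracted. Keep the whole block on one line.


difference() { translate([479, 484, 0]) cube([3433, 188, 2898]); translate([2916, 484, 1310]) cube([618, 188, 1269]); }


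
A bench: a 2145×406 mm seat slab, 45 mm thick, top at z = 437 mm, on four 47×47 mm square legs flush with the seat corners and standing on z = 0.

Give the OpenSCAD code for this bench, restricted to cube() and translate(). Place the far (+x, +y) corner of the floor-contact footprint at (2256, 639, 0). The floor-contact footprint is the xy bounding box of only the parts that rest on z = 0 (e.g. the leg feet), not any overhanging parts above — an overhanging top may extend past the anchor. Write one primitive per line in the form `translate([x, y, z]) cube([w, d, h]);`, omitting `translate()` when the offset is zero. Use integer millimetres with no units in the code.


translate([111, 233, 392]) cube([2145, 406, 45]);
translate([111, 233, 0]) cube([47, 47, 392]);
translate([111, 592, 0]) cube([47, 47, 392]);
translate([2209, 233, 0]) cube([47, 47, 392]);
translate([2209, 592, 0]) cube([47, 47, 392]);


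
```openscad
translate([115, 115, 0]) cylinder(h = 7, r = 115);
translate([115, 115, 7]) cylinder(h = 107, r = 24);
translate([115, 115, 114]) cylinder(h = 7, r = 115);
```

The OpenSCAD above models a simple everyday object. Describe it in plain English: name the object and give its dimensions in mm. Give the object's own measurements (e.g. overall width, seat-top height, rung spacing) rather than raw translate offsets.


A spool: two coaxial disc flanges of radius 115 mm and thickness 7 mm, joined by a core cylinder of radius 24 mm and height 107 mm. The lower flange rests on z = 0 and the three cylinders share a vertical axis.


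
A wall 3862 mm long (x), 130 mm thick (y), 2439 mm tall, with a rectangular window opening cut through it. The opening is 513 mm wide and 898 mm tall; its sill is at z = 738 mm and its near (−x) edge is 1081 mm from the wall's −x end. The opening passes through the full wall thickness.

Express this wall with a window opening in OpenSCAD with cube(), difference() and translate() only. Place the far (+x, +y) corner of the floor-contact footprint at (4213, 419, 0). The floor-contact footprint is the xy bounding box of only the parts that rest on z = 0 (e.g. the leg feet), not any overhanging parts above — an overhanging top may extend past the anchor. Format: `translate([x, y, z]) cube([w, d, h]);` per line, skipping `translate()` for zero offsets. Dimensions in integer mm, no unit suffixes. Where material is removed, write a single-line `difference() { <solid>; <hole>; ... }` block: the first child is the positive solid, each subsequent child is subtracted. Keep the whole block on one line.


difference() { translate([351, 289, 0]) cube([3862, 130, 2439]); translate([1432, 289, 738]) cube([513, 130, 898]); }


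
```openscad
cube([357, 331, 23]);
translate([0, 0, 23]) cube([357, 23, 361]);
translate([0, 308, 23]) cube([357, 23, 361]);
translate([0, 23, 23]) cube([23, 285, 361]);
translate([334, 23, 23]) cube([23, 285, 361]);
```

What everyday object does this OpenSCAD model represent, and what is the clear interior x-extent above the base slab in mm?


An open box. The internal width is 311 mm.

A 357×331 base slab with four walls standing on it — an open box. The base is 357 mm wide and the walls are 23 mm thick, so the internal width is 357 − 2 × 23 = 311 mm.


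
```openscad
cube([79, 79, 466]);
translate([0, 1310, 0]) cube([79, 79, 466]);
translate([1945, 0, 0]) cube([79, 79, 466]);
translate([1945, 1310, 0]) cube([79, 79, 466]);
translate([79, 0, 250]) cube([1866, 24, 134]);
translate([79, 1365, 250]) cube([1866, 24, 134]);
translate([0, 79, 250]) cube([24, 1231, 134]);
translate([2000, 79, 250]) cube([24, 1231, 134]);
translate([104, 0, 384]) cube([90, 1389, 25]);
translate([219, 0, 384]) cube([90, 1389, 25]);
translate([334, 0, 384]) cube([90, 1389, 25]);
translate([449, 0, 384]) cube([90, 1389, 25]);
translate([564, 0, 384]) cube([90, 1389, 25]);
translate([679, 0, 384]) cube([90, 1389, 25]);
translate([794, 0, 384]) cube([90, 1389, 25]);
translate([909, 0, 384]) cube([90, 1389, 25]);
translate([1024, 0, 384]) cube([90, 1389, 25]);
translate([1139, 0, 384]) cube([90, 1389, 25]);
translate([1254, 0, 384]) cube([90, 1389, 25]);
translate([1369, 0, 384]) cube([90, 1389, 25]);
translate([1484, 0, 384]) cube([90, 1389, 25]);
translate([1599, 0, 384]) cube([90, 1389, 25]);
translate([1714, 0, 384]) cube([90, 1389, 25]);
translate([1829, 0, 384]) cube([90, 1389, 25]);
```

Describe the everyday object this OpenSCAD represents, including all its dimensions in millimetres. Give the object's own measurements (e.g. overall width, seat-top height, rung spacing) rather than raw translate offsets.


A bed frame 2024 mm long (x) by 1389 mm wide (y). Four 79×79 mm corner posts, 466 mm tall, at the corners of the footprint. Four rails of 24 mm thickness and 134 mm height run between adjacent posts with their undersides at z = 250 mm, their outer faces flush with the outside of the frame (the two x-running rails run between the posts' inner faces; the two y-running rails run between the posts' inner faces). 16 slats, each 90 mm wide (x) and 25 mm thick, lie across the top of the two x-running rails, running the full 1389 mm width of the frame in y; along x they sit between the end posts with a 25 mm gap after the −x posts and between neighbouring slats, leaving 26 mm before the +x posts.


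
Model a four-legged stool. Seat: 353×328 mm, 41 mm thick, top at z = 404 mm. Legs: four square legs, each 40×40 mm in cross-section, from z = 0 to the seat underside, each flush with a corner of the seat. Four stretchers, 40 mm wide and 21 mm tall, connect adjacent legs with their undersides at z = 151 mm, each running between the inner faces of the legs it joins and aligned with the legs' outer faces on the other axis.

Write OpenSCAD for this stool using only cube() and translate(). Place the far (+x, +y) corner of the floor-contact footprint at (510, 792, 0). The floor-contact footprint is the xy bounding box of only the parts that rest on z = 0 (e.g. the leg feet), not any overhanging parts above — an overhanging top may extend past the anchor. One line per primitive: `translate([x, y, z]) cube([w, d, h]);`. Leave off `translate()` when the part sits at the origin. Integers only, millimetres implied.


// leg_h = 404 - 41 = 363
// stretcher span = 353 - 2*40 = 273
translate([157, 464, 363]) cube([353, 328, 41]);
translate([157, 464, 0]) cube([40, 40, 363]);
translate([470, 464, 0]) cube([40, 40, 363]);
translate([157, 752, 0]) cube([40, 40, 363]);
translate([470, 752, 0]) cube([40, 40, 363]);
translate([197, 464, 151]) cube([273, 40, 21]);
translate([197, 752, 151]) cube([273, 40, 21]);
translate([157, 504, 151]) cube([40, 248, 21]);
translate([470, 504, 151]) cube([40, 248, 21]);


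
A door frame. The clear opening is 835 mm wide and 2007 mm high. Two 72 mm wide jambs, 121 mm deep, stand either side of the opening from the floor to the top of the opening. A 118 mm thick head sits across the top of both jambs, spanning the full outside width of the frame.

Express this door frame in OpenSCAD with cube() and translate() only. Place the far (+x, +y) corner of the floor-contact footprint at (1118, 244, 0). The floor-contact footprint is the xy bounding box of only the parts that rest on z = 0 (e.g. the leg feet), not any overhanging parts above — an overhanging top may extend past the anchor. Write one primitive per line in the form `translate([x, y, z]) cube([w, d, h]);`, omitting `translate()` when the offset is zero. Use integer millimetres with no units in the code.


translate([139, 123, 0]) cube([72, 121, 2007]);
translate([1046, 123, 0]) cube([72, 121, 2007]);
translate([139, 123, 2007]) cube([979, 121, 118]);


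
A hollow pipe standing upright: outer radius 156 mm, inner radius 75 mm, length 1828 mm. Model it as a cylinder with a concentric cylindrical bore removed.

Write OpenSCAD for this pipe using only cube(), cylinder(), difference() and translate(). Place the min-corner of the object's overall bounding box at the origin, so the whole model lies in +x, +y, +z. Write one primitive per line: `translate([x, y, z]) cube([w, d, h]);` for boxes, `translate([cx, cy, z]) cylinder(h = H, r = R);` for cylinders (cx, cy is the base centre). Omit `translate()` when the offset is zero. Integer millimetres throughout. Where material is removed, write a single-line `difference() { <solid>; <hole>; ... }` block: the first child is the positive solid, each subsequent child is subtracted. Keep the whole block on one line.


difference() { translate([156, 156, 0]) cylinder(h = 1828, r = 156); translate([156, 156, 0]) cylinder(h = 1828, r = 75); }


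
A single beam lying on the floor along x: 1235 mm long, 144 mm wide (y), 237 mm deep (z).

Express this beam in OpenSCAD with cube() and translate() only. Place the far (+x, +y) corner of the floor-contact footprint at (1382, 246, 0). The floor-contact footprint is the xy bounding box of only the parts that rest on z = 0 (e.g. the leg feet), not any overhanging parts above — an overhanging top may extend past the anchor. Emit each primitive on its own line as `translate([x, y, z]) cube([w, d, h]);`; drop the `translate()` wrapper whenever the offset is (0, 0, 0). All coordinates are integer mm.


translate([147, 102, 0]) cube([1235, 144, 237]);


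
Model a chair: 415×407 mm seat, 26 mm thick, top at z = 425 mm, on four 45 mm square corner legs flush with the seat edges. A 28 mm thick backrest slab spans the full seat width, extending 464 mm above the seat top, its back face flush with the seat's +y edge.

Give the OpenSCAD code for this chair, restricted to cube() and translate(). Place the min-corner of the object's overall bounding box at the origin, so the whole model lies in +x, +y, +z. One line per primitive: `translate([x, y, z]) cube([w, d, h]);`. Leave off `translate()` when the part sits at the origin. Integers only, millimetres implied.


translate([0, 0, 399]) cube([415, 407, 26]);
cube([45, 45, 399]);
translate([370, 0, 0]) cube([45, 45, 399]);
translate([0, 362, 0]) cube([45, 45, 399]);
translate([370, 362, 0]) cube([45, 45, 399]);
translate([0, 379, 425]) cube([415, 28, 464]);


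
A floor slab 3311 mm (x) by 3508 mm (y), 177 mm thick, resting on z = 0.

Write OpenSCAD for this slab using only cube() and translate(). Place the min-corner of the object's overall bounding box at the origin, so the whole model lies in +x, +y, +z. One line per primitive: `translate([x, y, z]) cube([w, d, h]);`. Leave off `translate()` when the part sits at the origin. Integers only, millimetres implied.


cube([3311, 3508, 177]);


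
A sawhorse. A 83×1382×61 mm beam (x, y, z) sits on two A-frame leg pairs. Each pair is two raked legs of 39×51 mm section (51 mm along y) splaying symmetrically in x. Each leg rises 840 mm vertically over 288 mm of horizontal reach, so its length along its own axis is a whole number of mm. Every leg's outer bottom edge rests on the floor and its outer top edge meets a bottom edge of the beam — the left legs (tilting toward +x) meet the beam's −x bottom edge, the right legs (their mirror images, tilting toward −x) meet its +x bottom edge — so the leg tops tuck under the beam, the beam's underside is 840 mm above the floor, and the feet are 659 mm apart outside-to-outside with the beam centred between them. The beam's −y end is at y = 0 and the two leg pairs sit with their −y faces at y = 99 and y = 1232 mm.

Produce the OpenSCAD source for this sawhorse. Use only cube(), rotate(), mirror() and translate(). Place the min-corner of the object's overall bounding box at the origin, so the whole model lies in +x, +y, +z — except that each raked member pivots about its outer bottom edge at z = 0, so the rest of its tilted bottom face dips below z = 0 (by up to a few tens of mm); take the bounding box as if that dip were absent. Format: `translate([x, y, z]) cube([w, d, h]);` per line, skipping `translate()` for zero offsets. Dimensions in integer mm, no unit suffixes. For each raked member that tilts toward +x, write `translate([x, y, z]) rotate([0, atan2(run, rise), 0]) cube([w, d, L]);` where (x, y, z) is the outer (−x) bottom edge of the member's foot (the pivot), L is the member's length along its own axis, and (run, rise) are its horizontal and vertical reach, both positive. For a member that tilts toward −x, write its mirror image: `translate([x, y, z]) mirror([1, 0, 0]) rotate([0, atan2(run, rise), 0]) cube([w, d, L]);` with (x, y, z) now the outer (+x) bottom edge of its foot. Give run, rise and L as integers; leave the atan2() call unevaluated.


translate([288, 0, 840]) cube([83, 1382, 61]);
translate([0, 99, 0]) rotate([0, atan2(288, 840), 0]) cube([39, 51, 888]);
translate([659, 99, 0]) mirror([1, 0, 0]) rotate([0, atan2(288, 840), 0]) cube([39, 51, 888]);
translate([0, 1232, 0]) rotate([0, atan2(288, 840), 0]) cube([39, 51, 888]);
translate([659, 1232, 0]) mirror([1, 0, 0]) rotate([0, atan2(288, 840), 0]) cube([39, 51, 888]);


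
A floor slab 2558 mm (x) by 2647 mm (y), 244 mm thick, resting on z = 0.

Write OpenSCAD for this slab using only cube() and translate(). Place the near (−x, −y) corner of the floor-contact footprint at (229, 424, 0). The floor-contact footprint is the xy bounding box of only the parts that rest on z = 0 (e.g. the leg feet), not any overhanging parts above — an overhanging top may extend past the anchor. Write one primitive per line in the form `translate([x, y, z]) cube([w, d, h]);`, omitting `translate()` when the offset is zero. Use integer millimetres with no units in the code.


translate([229, 424, 0]) cube([2558, 2647, 244]);


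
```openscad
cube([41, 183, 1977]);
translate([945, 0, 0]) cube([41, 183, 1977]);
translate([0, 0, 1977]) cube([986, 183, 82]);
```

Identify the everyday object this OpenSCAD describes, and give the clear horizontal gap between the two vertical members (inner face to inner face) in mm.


A door frame. The clear opening width is 904 mm.

Two 1977 mm tall posts with a header on top — a door frame. The left jamb is 41 mm wide at x = 0; the right jamb starts at x = 945. The clear opening is 945 − 41 = 904 mm.


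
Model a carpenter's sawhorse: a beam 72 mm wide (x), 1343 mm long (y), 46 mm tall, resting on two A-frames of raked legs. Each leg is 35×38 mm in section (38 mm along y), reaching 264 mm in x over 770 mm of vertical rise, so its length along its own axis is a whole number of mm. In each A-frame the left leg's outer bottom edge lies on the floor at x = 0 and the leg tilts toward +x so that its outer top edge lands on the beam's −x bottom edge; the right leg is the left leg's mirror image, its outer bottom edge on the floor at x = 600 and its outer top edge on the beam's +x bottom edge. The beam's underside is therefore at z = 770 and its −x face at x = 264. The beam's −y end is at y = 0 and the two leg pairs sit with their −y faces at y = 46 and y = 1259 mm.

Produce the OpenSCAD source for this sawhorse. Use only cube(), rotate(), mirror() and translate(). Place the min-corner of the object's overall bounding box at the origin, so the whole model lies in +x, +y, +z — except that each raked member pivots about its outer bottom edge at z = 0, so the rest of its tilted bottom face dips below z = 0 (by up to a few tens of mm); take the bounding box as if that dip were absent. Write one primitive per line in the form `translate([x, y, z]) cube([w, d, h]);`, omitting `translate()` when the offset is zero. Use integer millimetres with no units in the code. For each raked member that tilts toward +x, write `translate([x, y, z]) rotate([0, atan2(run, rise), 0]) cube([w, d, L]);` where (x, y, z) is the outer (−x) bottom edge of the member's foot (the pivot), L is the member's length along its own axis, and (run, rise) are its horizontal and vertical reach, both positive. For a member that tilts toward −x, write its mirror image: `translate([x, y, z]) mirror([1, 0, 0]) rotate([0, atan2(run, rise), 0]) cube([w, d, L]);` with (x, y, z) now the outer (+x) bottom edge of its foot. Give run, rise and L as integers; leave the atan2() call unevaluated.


translate([264, 0, 770]) cube([72, 1343, 46]);
translate([0, 46, 0]) rotate([0, atan2(264, 770), 0]) cube([35, 38, 814]);
translate([600, 46, 0]) mirror([1, 0, 0]) rotate([0, atan2(264, 770), 0]) cube([35, 38, 814]);
translate([0, 1259, 0]) rotate([0, atan2(264, 770), 0]) cube([35, 38, 814]);
translate([600, 1259, 0]) mirror([1, 0, 0]) rotate([0, atan2(264, 770), 0]) cube([35, 38, 814]);


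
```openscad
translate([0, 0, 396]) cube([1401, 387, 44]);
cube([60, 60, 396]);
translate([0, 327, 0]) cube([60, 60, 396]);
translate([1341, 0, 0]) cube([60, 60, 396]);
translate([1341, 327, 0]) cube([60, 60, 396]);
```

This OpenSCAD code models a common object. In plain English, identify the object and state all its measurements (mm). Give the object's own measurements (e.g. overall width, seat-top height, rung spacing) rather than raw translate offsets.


A long wooden bench with a 1401 mm (x) × 387 mm (y) seat, 44 mm thick, its top surface 440 mm above the floor. Four 60 mm square legs at the seat corners, flush with the edges, run from z = 0 to the seat underside.


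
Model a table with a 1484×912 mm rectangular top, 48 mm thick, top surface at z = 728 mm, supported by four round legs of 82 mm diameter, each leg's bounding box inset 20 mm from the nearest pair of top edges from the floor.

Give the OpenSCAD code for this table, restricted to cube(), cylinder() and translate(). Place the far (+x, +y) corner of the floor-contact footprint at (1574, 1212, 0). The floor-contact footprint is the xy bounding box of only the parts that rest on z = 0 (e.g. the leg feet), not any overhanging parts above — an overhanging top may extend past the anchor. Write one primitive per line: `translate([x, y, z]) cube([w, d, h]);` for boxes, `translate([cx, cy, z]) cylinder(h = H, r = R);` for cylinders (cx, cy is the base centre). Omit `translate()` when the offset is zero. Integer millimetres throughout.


translate([110, 320, 680]) cube([1484, 912, 48]);
translate([171, 381, 0]) cylinder(h = 680, r = 41);
translate([1533, 381, 0]) cylinder(h = 680, r = 41);
translate([171, 1171, 0]) cylinder(h = 680, r = 41);
translate([1533, 1171, 0]) cylinder(h = 680, r = 41);


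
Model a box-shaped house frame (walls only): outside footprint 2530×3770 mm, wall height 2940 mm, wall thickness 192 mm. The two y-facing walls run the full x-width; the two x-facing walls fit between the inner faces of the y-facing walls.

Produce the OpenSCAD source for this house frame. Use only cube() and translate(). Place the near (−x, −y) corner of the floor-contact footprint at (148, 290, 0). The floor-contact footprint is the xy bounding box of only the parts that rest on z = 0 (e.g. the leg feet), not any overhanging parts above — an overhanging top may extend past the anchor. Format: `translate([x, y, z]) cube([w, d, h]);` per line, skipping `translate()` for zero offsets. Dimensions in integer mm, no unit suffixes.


translate([148, 290, 0]) cube([2530, 192, 2940]);
translate([148, 3868, 0]) cube([2530, 192, 2940]);
translate([148, 482, 0]) cube([192, 3386, 2940]);
translate([2486, 482, 0]) cube([192, 3386, 2940]);


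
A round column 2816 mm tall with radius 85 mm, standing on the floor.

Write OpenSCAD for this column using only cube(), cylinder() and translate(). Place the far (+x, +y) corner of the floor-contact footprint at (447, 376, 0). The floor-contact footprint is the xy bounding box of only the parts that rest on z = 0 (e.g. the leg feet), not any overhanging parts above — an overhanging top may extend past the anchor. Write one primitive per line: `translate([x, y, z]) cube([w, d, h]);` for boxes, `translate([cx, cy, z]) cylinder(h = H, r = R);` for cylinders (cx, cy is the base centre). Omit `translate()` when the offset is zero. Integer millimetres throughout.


translate([362, 291, 0]) cylinder(h = 2816, r = 85);


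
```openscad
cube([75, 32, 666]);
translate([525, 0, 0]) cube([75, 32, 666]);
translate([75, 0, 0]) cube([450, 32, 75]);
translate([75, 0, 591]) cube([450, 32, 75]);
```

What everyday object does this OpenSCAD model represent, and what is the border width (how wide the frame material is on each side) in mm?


A picture frame. The border width is 75 mm.

Four thin pieces enclosing a rectangular opening — a picture frame. The two full-height stiles are 666 mm tall; the top rail sits at z = 591 and is 75 mm tall, so the border above the opening is 666 − 591 = 75 mm, matching the stile x-width.


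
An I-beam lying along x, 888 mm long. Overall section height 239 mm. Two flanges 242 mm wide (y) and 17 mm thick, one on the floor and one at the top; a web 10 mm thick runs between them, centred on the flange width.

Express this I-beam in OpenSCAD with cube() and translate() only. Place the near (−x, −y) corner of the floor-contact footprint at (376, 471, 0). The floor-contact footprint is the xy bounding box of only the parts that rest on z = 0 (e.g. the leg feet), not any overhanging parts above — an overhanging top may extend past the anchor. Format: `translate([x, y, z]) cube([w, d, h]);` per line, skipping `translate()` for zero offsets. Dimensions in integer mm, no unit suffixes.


translate([376, 471, 0]) cube([888, 242, 17]);
translate([376, 587, 17]) cube([888, 10, 205]);
translate([376, 471, 222]) cube([888, 242, 17]);


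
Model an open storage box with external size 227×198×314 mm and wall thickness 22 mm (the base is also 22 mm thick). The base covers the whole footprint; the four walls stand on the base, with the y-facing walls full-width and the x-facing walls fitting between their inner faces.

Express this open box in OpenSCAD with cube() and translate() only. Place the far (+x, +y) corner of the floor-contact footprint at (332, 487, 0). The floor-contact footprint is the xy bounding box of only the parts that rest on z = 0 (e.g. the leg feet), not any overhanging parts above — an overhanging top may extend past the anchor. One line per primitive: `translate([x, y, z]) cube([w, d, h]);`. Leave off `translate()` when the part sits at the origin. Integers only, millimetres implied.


translate([105, 289, 0]) cube([227, 198, 22]);
translate([105, 289, 22]) cube([227, 22, 292]);
translate([105, 465, 22]) cube([227, 22, 292]);
translate([105, 311, 22]) cube([22, 154, 292]);
translate([310, 311, 22]) cube([22, 154, 292]);


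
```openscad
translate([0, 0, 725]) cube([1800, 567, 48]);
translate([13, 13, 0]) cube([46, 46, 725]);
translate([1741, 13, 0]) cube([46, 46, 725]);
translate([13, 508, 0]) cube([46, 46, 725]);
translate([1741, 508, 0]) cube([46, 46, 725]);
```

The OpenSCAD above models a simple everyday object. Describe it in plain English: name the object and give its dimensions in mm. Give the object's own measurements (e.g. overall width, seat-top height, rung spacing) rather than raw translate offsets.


A table: top 1800 mm (x) × 567 mm (y), 48 mm thick, upper face at z = 773 mm, on four 46×46 mm square legs, each inset 13 mm from the nearest pair of top edges from z = 0 to the bottom of the top.


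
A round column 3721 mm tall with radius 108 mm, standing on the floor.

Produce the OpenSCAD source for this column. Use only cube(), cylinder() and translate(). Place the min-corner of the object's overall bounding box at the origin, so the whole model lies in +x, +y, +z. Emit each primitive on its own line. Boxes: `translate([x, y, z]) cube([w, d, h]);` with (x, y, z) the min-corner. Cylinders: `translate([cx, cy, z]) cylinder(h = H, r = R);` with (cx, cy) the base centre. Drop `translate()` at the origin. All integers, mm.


translate([108, 108, 0]) cylinder(h = 3721, r = 108);


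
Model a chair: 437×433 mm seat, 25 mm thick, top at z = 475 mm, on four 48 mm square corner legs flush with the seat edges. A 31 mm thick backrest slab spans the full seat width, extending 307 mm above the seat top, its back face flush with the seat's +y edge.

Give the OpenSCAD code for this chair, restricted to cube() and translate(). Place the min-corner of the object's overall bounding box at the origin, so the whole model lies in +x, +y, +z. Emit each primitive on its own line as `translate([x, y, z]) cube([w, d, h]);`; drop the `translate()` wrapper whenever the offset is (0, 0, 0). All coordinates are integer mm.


translate([0, 0, 450]) cube([437, 433, 25]);
cube([48, 48, 450]);
translate([389, 0, 0]) cube([48, 48, 450]);
translate([0, 385, 0]) cube([48, 48, 450]);
translate([389, 385, 0]) cube([48, 48, 450]);
translate([0, 402, 475]) cube([437, 31, 307]);


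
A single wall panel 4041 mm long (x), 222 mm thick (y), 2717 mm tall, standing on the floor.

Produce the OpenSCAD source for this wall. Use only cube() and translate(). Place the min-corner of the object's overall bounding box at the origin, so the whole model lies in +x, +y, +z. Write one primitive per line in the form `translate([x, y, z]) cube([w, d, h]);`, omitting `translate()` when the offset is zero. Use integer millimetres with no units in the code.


cube([4041, 222, 2717]);


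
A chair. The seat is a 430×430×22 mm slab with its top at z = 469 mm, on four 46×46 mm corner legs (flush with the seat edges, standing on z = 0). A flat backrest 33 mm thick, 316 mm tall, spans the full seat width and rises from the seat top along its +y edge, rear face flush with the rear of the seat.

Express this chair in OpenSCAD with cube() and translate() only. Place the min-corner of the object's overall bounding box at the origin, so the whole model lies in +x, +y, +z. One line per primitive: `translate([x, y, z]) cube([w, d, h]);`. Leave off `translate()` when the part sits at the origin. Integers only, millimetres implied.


translate([0, 0, 447]) cube([430, 430, 22]);
cube([46, 46, 447]);
translate([384, 0, 0]) cube([46, 46, 447]);
translate([0, 384, 0]) cube([46, 46, 447]);
translate([384, 384, 0]) cube([46, 46, 447]);
translate([0, 397, 469]) cube([430, 33, 316]);


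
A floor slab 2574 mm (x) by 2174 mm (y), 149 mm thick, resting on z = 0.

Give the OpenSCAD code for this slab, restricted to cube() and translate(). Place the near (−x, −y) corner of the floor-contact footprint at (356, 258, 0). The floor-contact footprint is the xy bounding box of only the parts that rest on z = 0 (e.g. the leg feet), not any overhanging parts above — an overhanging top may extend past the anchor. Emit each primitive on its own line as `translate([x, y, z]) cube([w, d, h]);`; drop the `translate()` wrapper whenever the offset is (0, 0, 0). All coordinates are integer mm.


translate([356, 258, 0]) cube([2574, 2174, 149]);


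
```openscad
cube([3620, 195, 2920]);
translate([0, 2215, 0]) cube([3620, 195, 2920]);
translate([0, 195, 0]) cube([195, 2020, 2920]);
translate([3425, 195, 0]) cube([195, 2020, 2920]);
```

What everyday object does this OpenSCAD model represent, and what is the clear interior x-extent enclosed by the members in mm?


A house (or room) frame. The interior width is 3230 mm.

Four 2920 mm walls enclosing a rectangle with no floor or roof — a room or house frame. Outside width is 3620 mm and wall thickness is 195 mm, so the interior width is 3620 − 2 × 195 = 3230 mm.


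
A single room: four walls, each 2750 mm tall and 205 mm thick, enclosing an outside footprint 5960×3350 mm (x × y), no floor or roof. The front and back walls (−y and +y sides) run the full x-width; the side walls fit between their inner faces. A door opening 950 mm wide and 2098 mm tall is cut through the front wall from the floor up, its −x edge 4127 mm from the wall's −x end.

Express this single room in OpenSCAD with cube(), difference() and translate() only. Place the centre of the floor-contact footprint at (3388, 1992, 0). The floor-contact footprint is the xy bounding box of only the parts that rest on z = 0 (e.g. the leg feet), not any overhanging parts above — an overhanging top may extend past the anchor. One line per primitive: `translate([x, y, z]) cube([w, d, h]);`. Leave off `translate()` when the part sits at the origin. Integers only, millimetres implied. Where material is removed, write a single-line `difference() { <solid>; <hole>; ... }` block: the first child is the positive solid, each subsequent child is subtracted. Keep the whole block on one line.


difference() { translate([408, 317, 0]) cube([5960, 205, 2750]); translate([4535, 317, 0]) cube([950, 205, 2098]); }
translate([408, 3462, 0]) cube([5960, 205, 2750]);
translate([408, 522, 0]) cube([205, 2940, 2750]);
translate([6163, 522, 0]) cube([205, 2940, 2750]);


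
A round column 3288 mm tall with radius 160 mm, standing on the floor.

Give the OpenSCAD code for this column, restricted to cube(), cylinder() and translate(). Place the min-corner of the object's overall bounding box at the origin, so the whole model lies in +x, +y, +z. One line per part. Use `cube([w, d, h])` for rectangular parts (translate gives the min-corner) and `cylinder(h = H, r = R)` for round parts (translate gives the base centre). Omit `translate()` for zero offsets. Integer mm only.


translate([160, 160, 0]) cylinder(h = 3288, r = 160);


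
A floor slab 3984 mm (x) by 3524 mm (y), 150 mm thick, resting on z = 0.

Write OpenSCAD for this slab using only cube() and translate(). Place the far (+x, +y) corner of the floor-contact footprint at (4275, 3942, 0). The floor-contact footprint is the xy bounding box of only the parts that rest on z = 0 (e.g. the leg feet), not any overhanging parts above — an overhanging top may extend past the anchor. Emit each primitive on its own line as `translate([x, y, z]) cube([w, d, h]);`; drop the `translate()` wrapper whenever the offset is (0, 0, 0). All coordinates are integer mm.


translate([291, 418, 0]) cube([3984, 3524, 150]);


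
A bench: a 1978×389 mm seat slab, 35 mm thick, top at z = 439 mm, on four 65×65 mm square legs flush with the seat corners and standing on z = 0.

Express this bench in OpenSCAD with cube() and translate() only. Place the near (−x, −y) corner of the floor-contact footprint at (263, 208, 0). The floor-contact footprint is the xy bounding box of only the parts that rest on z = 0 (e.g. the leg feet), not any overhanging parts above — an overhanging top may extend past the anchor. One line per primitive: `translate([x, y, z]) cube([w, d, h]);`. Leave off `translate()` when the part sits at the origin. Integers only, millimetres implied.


translate([263, 208, 404]) cube([1978, 389, 35]);
translate([263, 208, 0]) cube([65, 65, 404]);
translate([263, 532, 0]) cube([65, 65, 404]);
translate([2176, 208, 0]) cube([65, 65, 404]);
translate([2176, 532, 0]) cube([65, 65, 404]);


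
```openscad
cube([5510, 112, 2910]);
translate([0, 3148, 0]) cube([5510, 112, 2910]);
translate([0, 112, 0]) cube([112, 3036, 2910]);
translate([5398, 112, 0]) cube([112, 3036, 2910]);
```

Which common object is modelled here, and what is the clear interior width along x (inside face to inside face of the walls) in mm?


A house (or room) frame. The interior width is 5286 mm.

Four 2910 mm walls enclosing a rectangle with no floor or roof — a room or house frame. Outside width is 5510 mm and wall thickness is 112 mm, so the interior width is 5510 − 2 × 112 = 5286 mm.


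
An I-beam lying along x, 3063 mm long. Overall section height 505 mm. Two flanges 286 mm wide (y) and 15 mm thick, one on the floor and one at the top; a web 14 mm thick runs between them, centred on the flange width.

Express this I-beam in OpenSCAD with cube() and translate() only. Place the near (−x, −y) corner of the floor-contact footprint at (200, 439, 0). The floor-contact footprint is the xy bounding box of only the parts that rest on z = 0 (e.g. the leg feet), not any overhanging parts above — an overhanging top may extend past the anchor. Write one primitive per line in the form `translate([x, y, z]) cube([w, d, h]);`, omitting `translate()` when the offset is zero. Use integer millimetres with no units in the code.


translate([200, 439, 0]) cube([3063, 286, 15]);
translate([200, 575, 15]) cube([3063, 14, 475]);
translate([200, 439, 490]) cube([3063, 286, 15]);


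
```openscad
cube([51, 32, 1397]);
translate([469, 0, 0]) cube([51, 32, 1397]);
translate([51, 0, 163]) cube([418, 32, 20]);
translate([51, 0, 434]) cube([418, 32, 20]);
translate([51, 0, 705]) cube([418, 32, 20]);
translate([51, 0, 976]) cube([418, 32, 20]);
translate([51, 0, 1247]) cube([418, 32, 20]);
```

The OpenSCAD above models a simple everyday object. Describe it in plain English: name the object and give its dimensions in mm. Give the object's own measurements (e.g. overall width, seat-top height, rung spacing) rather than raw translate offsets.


A straight ladder. Two 51×32 mm vertical rails, 1397 mm tall, stand 520 mm apart (outside-to-outside) with their front faces coplanar on the −y side. 5 rungs, each 32 mm deep and 20 mm tall, span between the inner faces of the rails, front faces flush with the rails. The lowest rung's underside is at z = 163 mm and rungs are spaced 271 mm apart (underside to underside).


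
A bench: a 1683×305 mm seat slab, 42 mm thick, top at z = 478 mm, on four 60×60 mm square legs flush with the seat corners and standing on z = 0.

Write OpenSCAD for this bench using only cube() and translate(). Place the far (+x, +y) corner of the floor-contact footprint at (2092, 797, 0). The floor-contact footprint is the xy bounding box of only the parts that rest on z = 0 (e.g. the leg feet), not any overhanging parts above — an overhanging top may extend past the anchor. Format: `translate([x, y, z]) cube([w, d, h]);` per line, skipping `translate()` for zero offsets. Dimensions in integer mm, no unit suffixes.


translate([409, 492, 436]) cube([1683, 305, 42]);
translate([409, 492, 0]) cube([60, 60, 436]);
translate([409, 737, 0]) cube([60, 60, 436]);
translate([2032, 492, 0]) cube([60, 60, 436]);
translate([2032, 737, 0]) cube([60, 60, 436]);


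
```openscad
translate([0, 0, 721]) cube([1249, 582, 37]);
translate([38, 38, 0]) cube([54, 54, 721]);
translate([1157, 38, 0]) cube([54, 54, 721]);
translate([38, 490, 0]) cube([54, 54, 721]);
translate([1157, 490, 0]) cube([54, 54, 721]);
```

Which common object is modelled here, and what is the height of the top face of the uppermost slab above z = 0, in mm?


A table. The table height is 758 mm.

A 1249×582×37 slab sits at z = 721 on four 54 mm square posts — a table. The top surface is at 721 + 37 = 758 mm.


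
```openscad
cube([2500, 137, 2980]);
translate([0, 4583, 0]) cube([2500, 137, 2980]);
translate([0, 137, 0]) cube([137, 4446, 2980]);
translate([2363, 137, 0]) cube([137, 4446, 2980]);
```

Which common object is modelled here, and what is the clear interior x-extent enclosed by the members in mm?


A house (or room) frame. The interior width is 2226 mm.

Four 2980 mm walls enclosing a rectangle with no floor or roof — a room or house frame. Outside width is 2500 mm and wall thickness is 137 mm, so the interior width is 2500 − 2 × 137 = 2226 mm.


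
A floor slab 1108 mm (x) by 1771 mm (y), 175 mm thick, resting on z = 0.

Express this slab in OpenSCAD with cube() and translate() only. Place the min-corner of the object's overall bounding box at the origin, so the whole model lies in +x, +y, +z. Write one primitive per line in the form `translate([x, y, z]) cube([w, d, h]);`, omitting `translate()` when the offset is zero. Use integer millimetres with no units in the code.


cube([1108, 1771, 175]);


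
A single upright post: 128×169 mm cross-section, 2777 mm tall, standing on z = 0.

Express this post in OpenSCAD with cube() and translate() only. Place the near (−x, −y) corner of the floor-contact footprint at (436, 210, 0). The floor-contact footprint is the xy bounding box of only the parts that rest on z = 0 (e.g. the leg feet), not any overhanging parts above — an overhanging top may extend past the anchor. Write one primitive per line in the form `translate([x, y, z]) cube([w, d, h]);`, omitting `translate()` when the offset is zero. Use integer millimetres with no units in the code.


translate([436, 210, 0]) cube([128, 169, 2777]);
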